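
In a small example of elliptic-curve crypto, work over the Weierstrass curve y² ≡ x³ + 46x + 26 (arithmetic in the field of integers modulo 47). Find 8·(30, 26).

(12, 12)

Write G = (30, 26).
Repeated addition: build up to 8G.
2G: tangent at (30, 26): λ = (3·30² + 46)/(2·26) ≡ 20/5. 5⁻¹ ≡ 19 (mod 47), so λ ≡ 20·19 ≡ 4.
  x = λ² - 30 - 30 = 16 - 60 ≡ 3; y = λ·(30 - 3) - 26 ≡ 35. → (3, 35)
3G: (3, 35) + (30, 26). λ = (26 - 35)/(30 - 3) ≡ 38/27 mod 47. 27⁻¹ ≡ 7 (mod 47), so λ ≡ 31.
  x = λ² - 3 - 30 = 961 - 33 ≡ 35; y = λ·(3 - 35) - 35 ≡ 7. → (35, 7)
4G: (35, 7) + (30, 26). λ = (26 - 7)/(30 - 35) ≡ 19/42 mod 47. 42⁻¹ ≡ 28 (mod 47), so λ ≡ 15.
  x = λ² - 35 - 30 = 225 - 65 ≡ 19; y = λ·(35 - 19) - 7 ≡ 45. → (19, 45)
5G: (19, 45) + (30, 26). λ = (26 - 45)/(30 - 19) ≡ 28/11 mod 47. 11⁻¹ ≡ 30 (mod 47), so λ ≡ 41.
  x = λ² - 19 - 30 = 1681 - 49 ≡ 34; y = λ·(19 - 34) - 45 ≡ 45. → (34, 45)
6G: (34, 45) + (30, 26). λ = (26 - 45)/(30 - 34) ≡ 28/43 mod 47. 43⁻¹ ≡ 35 (mod 47) since 43·35 = 1505 ≡ 1, so λ ≡ 40.
  x = λ² - 34 - 30 = 1600 - 64 ≡ 32; y = λ·(34 - 32) - 45 ≡ 35. → (32, 35)
7G: (32, 35) + (30, 26). λ = (26 - 35)/(30 - 32) ≡ 38/45 mod 47. 45⁻¹ ≡ 23 (mod 47), so λ ≡ 28.
  x = λ² - 32 - 30 = 784 - 62 ≡ 17; y = λ·(32 - 17) - 35 ≡ 9. → (17, 9)
8G: (17, 9) + (30, 26). λ = (26 - 9)/(30 - 17) ≡ 17/13 mod 47. 13⁻¹ ≡ 29 (mod 47) since 13·29 = 377 ≡ 1, so λ ≡ 23.
  x = λ² - 17 - 30 = 529 - 47 ≡ 12; y = λ·(17 - 12) - 9 ≡ 12. → (12, 12)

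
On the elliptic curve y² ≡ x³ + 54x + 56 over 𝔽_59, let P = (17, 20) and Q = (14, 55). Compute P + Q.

(17, 20) + (14, 55). λ = (55 - 20)/(14 - 17) ≡ 35/56 mod 59. 56⁻¹ ≡ 39 (mod 59) since 56·39 = 2184 ≡ 1, so λ ≡ 8.
  x = λ² - 17 - 14 = 64 - 31 ≡ 33; y = λ·(17 - 33) - 20 ≡ 29. → (33, 29)

(33, 29)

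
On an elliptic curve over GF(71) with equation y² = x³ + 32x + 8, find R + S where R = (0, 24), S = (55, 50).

(0, 24) + (55, 50). λ = (50 - 24)/(55 - 0) ≡ 26/55 mod 71. 55⁻¹ ≡ 31 (mod 71), so λ ≡ 25.
  x = λ² - 0 - 55 = 625 - 55 ≡ 2; y = λ·(0 - 2) - 24 ≡ 68. → (2, 68)

(2, 68)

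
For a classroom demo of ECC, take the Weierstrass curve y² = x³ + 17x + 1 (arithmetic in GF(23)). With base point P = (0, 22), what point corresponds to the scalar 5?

(5, 2)

Repeated addition: build up to 5P.
2P: tangent at (0, 22): λ = (3·0² + 17)/(2·22) ≡ 17/21. 21⁻¹ ≡ 11 (mod 23) since 21·11 = 231 ≡ 1, so λ ≡ 17·11 ≡ 3.
  x = λ² - 0 - 0 = 9 - 0 ≡ 9; y = λ·(0 - 9) - 22 ≡ 20. → (9, 20)
3P: (9, 20) + (0, 22). λ = (22 - 20)/(0 - 9) ≡ 2/14 mod 23. 14⁻¹ ≡ 5 (mod 23), so λ ≡ 10.
  x = λ² - 9 - 0 = 100 - 9 ≡ 22; y = λ·(9 - 22) - 20 ≡ 11. → (22, 11)
4P: (22, 11) + (0, 22). λ = (22 - 11)/(0 - 22) ≡ 11/1 mod 23. 1⁻¹ ≡ 1 (mod 23), so λ ≡ 11.
  x = λ² - 22 - 0 = 121 - 22 ≡ 7; y = λ·(22 - 7) - 11 ≡ 16. → (7, 16)
5P: (7, 16) + (0, 22). λ = (22 - 16)/(0 - 7) ≡ 6/16 mod 23. 16⁻¹ ≡ 13 (mod 23), so λ ≡ 9.
  x = λ² - 7 - 0 = 81 - 7 ≡ 5; y = λ·(7 - 5) - 16 ≡ 2. → (5, 2)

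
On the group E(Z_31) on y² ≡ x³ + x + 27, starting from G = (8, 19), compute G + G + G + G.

(17, 20)

Repeated addition: build up to 4G.
2G: tangent at (8, 19): λ = (3·8² + 1)/(2·19) ≡ 7/7. 7⁻¹ ≡ 9 (mod 31), so λ ≡ 7·9 ≡ 1.
  x = λ² - 8 - 8 = 1 - 16 ≡ 16; y = λ·(8 - 16) - 19 ≡ 4. → (16, 4)
3G: (16, 4) + (8, 19). λ = (19 - 4)/(8 - 16) ≡ 15/23 mod 31. 23⁻¹ ≡ 27 (mod 31) since 23·27 = 621 ≡ 1, so λ ≡ 2.
  x = λ² - 16 - 8 = 4 - 24 ≡ 11; y = λ·(16 - 11) - 4 ≡ 6. → (11, 6)
4G: (11, 6) + (8, 19). λ = (19 - 6)/(8 - 11) ≡ 13/28 mod 31. 28⁻¹ ≡ 10 (mod 31), so λ ≡ 6.
  x = λ² - 11 - 8 = 36 - 19 ≡ 17; y = λ·(11 - 17) - 6 ≡ 20. → (17, 20)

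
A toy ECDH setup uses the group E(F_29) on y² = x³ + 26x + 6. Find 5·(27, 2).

(11, 12)

Write P = (27, 2).
Double-and-add on 5 = (101)₂. Start with P = (27, 2) for the leading 1-bit.
double: tangent at (27, 2): λ = (3·27² + 26)/(2·2) ≡ 9/4. 4⁻¹ ≡ 22 (mod 29) since 4·22 = 88 ≡ 1, so λ ≡ 9·22 ≡ 24.
  x = λ² - 27 - 27 = 576 - 54 ≡ 0; y = λ·(27 - 0) - 2 ≡ 8. → (0, 8)
double: tangent at (0, 8): λ = (3·0² + 26)/(2·8) ≡ 26/16. 16⁻¹ ≡ 20 (mod 29), so λ ≡ 26·20 ≡ 27.
  x = λ² - 0 - 0 = 729 - 0 ≡ 4; y = λ·(0 - 4) - 8 ≡ 0. → (4, 0)
add P: (4, 0) + (27, 2). λ = (2 - 0)/(27 - 4) ≡ 2/23 mod 29. 23⁻¹ ≡ 24 (mod 29) since 23·24 = 552 ≡ 1, so λ ≡ 19.
  x = λ² - 4 - 27 = 361 - 31 ≡ 11; y = λ·(4 - 11) - 0 ≡ 12. → (11, 12)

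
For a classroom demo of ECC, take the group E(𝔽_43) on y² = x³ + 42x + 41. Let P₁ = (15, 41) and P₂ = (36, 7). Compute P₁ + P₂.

(15, 41) + (36, 7). λ = (7 - 41)/(36 - 15) ≡ 9/21 mod 43. 21⁻¹ ≡ 41 (mod 43), so λ ≡ 25.
  x = λ² - 15 - 36 = 625 - 51 ≡ 15; y = λ·(15 - 15) - 41 ≡ 2. → (15, 2)

(15, 2)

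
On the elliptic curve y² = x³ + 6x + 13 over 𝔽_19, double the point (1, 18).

(4, 5)

tangent at (1, 18): λ = (3·1² + 6)/(2·18) ≡ 9/17. 17⁻¹ ≡ 9 (mod 19) since 17·9 = 153 ≡ 1, so λ ≡ 9·9 ≡ 5.
  x = λ² - 1 - 1 = 25 - 2 ≡ 4; y = λ·(1 - 4) - 18 ≡ 5. → (4, 5)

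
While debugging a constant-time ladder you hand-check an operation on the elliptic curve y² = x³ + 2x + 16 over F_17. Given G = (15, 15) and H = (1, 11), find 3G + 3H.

First 3G:
Repeated addition: build up to 3G.
2G: tangent at (15, 15): λ = (3·15² + 2)/(2·15) ≡ 14/13. 13⁻¹ ≡ 4 (mod 17) since 13·4 = 52 ≡ 1, so λ ≡ 14·4 ≡ 5.
  x = λ² - 15 - 15 = 25 - 30 ≡ 12; y = λ·(15 - 12) - 15 ≡ 0. → (12, 0)
3G: (12, 0) + (15, 15). λ = (15 - 0)/(15 - 12) ≡ 15/3 mod 17. 3⁻¹ ≡ 6 (mod 17), so λ ≡ 5.
  x = λ² - 12 - 15 = 25 - 27 ≡ 15; y = λ·(12 - 15) - 0 ≡ 2. → (15, 2)
3G = (15, 2).
Next 3H:
Repeated addition: build up to 3H.
2H: tangent at (1, 11): λ = (3·1² + 2)/(2·11) ≡ 5/5. 5⁻¹ ≡ 7 (mod 17) since 5·7 = 35 ≡ 1, so λ ≡ 5·7 ≡ 1.
  x = λ² - 1 - 1 = 1 - 2 ≡ 16; y = λ·(1 - 16) - 11 ≡ 8. → (16, 8)
3H: (16, 8) + (1, 11). λ = (11 - 8)/(1 - 16) ≡ 3/2 mod 17. 2⁻¹ ≡ 9 (mod 17), so λ ≡ 10.
  x = λ² - 16 - 1 = 100 - 17 ≡ 15; y = λ·(16 - 15) - 8 ≡ 2. → (15, 2)
3H = (15, 2).
Finally 3G + 3H:
tangent at (15, 2): λ = (3·15² + 2)/(2·2) ≡ 14/4. 4⁻¹ ≡ 13 (mod 17) since 4·13 = 52 ≡ 1, so λ ≡ 14·13 ≡ 12.
  x = λ² - 15 - 15 = 144 - 30 ≡ 12; y = λ·(15 - 12) - 2 ≡ 0. → (12, 0)

(12, 0)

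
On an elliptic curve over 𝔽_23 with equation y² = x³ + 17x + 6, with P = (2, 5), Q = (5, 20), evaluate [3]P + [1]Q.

(2, 18)

First 3P:
Repeated addition: build up to 3P.
2P: tangent at (2, 5): λ = (3·2² + 17)/(2·5) ≡ 6/10. 10⁻¹ ≡ 7 (mod 23), so λ ≡ 6·7 ≡ 19.
  x = λ² - 2 - 2 = 361 - 4 ≡ 12; y = λ·(2 - 12) - 5 ≡ 12. → (12, 12)
3P: (12, 12) + (2, 5). λ = (5 - 12)/(2 - 12) ≡ 16/13 mod 23. 13⁻¹ ≡ 16 (mod 23), so λ ≡ 3.
  x = λ² - 12 - 2 = 9 - 14 ≡ 18; y = λ·(12 - 18) - 12 ≡ 16. → (18, 16)
3P = (18, 16).
Finally 3P + Q:
(18, 16) + (5, 20). λ = (20 - 16)/(5 - 18) ≡ 4/10 mod 23. 10⁻¹ ≡ 7 (mod 23), so λ ≡ 5.
  x = λ² - 18 - 5 = 25 - 23 ≡ 2; y = λ·(18 - 2) - 16 ≡ 18. → (2, 18)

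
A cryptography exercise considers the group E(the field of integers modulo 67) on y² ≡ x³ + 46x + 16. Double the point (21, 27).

(5, 61)

tangent at (21, 27): λ = (3·21² + 46)/(2·27) ≡ 29/54. 54⁻¹ ≡ 36 (mod 67) since 54·36 = 1944 ≡ 1, so λ ≡ 29·36 ≡ 39.
  x = λ² - 21 - 21 = 1521 - 42 ≡ 5; y = λ·(21 - 5) - 27 ≡ 61. → (5, 61)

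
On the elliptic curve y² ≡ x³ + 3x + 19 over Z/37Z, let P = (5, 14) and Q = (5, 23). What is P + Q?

The two points share x = 5 and their y-coordinates satisfy 14 + 23 ≡ 0 (mod 37), so they are inverses. Their sum is ∞.

O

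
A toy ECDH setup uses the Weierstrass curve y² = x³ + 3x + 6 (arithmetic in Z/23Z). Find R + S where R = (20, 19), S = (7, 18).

(20, 19) + (7, 18). λ = (18 - 19)/(7 - 20) ≡ 22/10 mod 23. 10⁻¹ ≡ 7 (mod 23) since 10·7 = 70 ≡ 1, so λ ≡ 16.
  x = λ² - 20 - 7 = 256 - 27 ≡ 22; y = λ·(20 - 22) - 19 ≡ 18. → (22, 18)

(22, 18)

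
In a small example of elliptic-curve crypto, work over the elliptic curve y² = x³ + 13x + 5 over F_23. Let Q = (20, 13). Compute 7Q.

(3, 5)

Double-and-add on 7 = (111)₂. Start with Q = (20, 13) for the leading 1-bit.
double: tangent at (20, 13): λ = (3·20² + 13)/(2·13) ≡ 17/3. 3⁻¹ ≡ 8 (mod 23), so λ ≡ 17·8 ≡ 21.
  x = λ² - 20 - 20 = 441 - 40 ≡ 10; y = λ·(20 - 10) - 13 ≡ 13. → (10, 13)
add Q: (10, 13) + (20, 13). λ = (13 - 13)/(20 - 10) ≡ 0/10 mod 23. 10⁻¹ ≡ 7 (mod 23) since 10·7 = 70 ≡ 1, so λ ≡ 0.
  x = λ² - 10 - 20 = 0 - 30 ≡ 16; y = λ·(10 - 16) - 13 ≡ 10. → (16, 10)
double: tangent at (16, 10): λ = (3·16² + 13)/(2·10) ≡ 22/20. 20⁻¹ ≡ 15 (mod 23) since 20·15 = 300 ≡ 1, so λ ≡ 22·15 ≡ 8.
  x = λ² - 16 - 16 = 64 - 32 ≡ 9; y = λ·(16 - 9) - 10 ≡ 0. → (9, 0)
add Q: (9, 0) + (20, 13). λ = (13 - 0)/(20 - 9) ≡ 13/11 mod 23. 11⁻¹ ≡ 21 (mod 23), so λ ≡ 20.
  x = λ² - 9 - 20 = 400 - 29 ≡ 3; y = λ·(9 - 3) - 0 ≡ 5. → (3, 5)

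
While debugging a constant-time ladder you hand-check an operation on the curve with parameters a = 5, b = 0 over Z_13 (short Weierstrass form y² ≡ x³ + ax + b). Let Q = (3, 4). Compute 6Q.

Repeated addition: build up to 6Q.
2Q: tangent at (3, 4): λ = (3·3² + 5)/(2·4) ≡ 6/8. 8⁻¹ ≡ 5 (mod 13), so λ ≡ 6·5 ≡ 4.
  x = λ² - 3 - 3 = 16 - 6 ≡ 10; y = λ·(3 - 10) - 4 ≡ 7. → (10, 7)
3Q: (10, 7) + (3, 4). λ = (4 - 7)/(3 - 10) ≡ 10/6 mod 13. 6⁻¹ ≡ 11 (mod 13), so λ ≡ 6.
  x = λ² - 10 - 3 = 36 - 13 ≡ 10; y = λ·(10 - 10) - 7 ≡ 6. → (10, 6)
4Q: (10, 6) + (3, 4). λ = (4 - 6)/(3 - 10) ≡ 11/6 mod 13. 6⁻¹ ≡ 11 (mod 13) since 6·11 = 66 ≡ 1, so λ ≡ 4.
  x = λ² - 10 - 3 = 16 - 13 ≡ 3; y = λ·(10 - 3) - 6 ≡ 9. → (3, 9)
5Q: (3, 9) + (3, 4): same x and y₁ ≡ -y₂, so the sum is O.
6Q: O + (3, 4) = (3, 4) (identity).

(3, 4)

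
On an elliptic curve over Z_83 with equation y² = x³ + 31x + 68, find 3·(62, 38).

Write G = (62, 38).
Repeated addition: build up to 3G.
2G: tangent at (62, 38): λ = (3·62² + 31)/(2·38) ≡ 26/76. 76⁻¹ ≡ 71 (mod 83) since 76·71 = 5396 ≡ 1, so λ ≡ 26·71 ≡ 20.
  x = λ² - 62 - 62 = 400 - 124 ≡ 27; y = λ·(62 - 27) - 38 ≡ 81. → (27, 81)
3G: (27, 81) + (62, 38). λ = (38 - 81)/(62 - 27) ≡ 40/35 mod 83. 35⁻¹ ≡ 19 (mod 83), so λ ≡ 13.
  x = λ² - 27 - 62 = 169 - 89 ≡ 80; y = λ·(27 - 80) - 81 ≡ 60. → (80, 60)

(80, 60)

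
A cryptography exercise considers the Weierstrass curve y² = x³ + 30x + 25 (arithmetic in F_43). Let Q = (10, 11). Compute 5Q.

Double-and-add on 5 = (101)₂. Start with Q = (10, 11) for the leading 1-bit.
double: tangent at (10, 11): λ = (3·10² + 30)/(2·11) ≡ 29/22. 22⁻¹ ≡ 2 (mod 43), so λ ≡ 29·2 ≡ 15.
  x = λ² - 10 - 10 = 225 - 20 ≡ 33; y = λ·(10 - 33) - 11 ≡ 31. → (33, 31)
double: tangent at (33, 31): λ = (3·33² + 30)/(2·31) ≡ 29/19. 19⁻¹ ≡ 34 (mod 43), so λ ≡ 29·34 ≡ 40.
  x = λ² - 33 - 33 = 1600 - 66 ≡ 29; y = λ·(33 - 29) - 31 ≡ 0. → (29, 0)
add Q: (29, 0) + (10, 11). λ = (11 - 0)/(10 - 29) ≡ 11/24 mod 43. 24⁻¹ ≡ 9 (mod 43), so λ ≡ 13.
  x = λ² - 29 - 10 = 169 - 39 ≡ 1; y = λ·(29 - 1) - 0 ≡ 20. → (1, 20)

(1, 20)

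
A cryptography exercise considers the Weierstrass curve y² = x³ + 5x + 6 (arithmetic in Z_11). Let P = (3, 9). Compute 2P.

tangent at (3, 9): λ = (3·3² + 5)/(2·9) ≡ 10/7. 7⁻¹ ≡ 8 (mod 11), so λ ≡ 10·8 ≡ 3.
  x = λ² - 3 - 3 = 9 - 6 ≡ 3; y = λ·(3 - 3) - 9 ≡ 2. → (3, 2)

(3, 2)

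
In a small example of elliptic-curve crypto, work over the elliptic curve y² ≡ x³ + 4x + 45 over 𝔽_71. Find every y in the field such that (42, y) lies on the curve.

x³ + 4x + 45 = 74301 ≡ 35 (mod 71).
35 is a non-residue mod 71; no y exists.

none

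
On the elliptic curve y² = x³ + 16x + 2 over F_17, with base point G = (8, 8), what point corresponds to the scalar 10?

(12, 1)

Repeated addition: build up to 10G.
2G: tangent at (8, 8): λ = (3·8² + 16)/(2·8) ≡ 4/16. 16⁻¹ ≡ 16 (mod 17), so λ ≡ 4·16 ≡ 13.
  x = λ² - 8 - 8 = 169 - 16 ≡ 0; y = λ·(8 - 0) - 8 ≡ 11. → (0, 11)
3G: (0, 11) + (8, 8). λ = (8 - 11)/(8 - 0) ≡ 14/8 mod 17. 8⁻¹ ≡ 15 (mod 17) since 8·15 = 120 ≡ 1, so λ ≡ 6.
  x = λ² - 0 - 8 = 36 - 8 ≡ 11; y = λ·(0 - 11) - 11 ≡ 8. → (11, 8)
4G: (11, 8) + (8, 8). λ = (8 - 8)/(8 - 11) ≡ 0/14 mod 17. 14⁻¹ ≡ 11 (mod 17), so λ ≡ 0.
  x = λ² - 11 - 8 = 0 - 19 ≡ 15; y = λ·(11 - 15) - 8 ≡ 9. → (15, 9)
5G: (15, 9) + (8, 8). λ = (8 - 9)/(8 - 15) ≡ 16/10 mod 17. 10⁻¹ ≡ 12 (mod 17), so λ ≡ 5.
  x = λ² - 15 - 8 = 25 - 23 ≡ 2; y = λ·(15 - 2) - 9 ≡ 5. → (2, 5)
6G: (2, 5) + (8, 8). λ = (8 - 5)/(8 - 2) ≡ 3/6 mod 17. 6⁻¹ ≡ 3 (mod 17), so λ ≡ 9.
  x = λ² - 2 - 8 = 81 - 10 ≡ 3; y = λ·(2 - 3) - 5 ≡ 3. → (3, 3)
7G: (3, 3) + (8, 8). λ = (8 - 3)/(8 - 3) ≡ 5/5 mod 17. 5⁻¹ ≡ 7 (mod 17) since 5·7 = 35 ≡ 1, so λ ≡ 1.
  x = λ² - 3 - 8 = 1 - 11 ≡ 7; y = λ·(3 - 7) - 3 ≡ 10. → (7, 10)
8G: (7, 10) + (8, 8). λ = (8 - 10)/(8 - 7) ≡ 15/1 mod 17. 1⁻¹ ≡ 1 (mod 17), so λ ≡ 15.
  x = λ² - 7 - 8 = 225 - 15 ≡ 6; y = λ·(7 - 6) - 10 ≡ 5. → (6, 5)
9G: (6, 5) + (8, 8). λ = (8 - 5)/(8 - 6) ≡ 3/2 mod 17. 2⁻¹ ≡ 9 (mod 17) since 2·9 = 18 ≡ 1, so λ ≡ 10.
  x = λ² - 6 - 8 = 100 - 14 ≡ 1; y = λ·(6 - 1) - 5 ≡ 11. → (1, 11)
10G: (1, 11) + (8, 8). λ = (8 - 11)/(8 - 1) ≡ 14/7 mod 17. 7⁻¹ ≡ 5 (mod 17), so λ ≡ 2.
  x = λ² - 1 - 8 = 4 - 9 ≡ 12; y = λ·(1 - 12) - 11 ≡ 1. → (12, 1)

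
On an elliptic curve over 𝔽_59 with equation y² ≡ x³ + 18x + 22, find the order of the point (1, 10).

2P: tangent at (1, 10): λ = (3·1² + 18)/(2·10) ≡ 21/20. 20⁻¹ ≡ 3 (mod 59), so λ ≡ 21·3 ≡ 4.
  x = λ² - 1 - 1 = 16 - 2 ≡ 14; y = λ·(1 - 14) - 10 ≡ 56. → (14, 56)
3P: (14, 56) + (1, 10). λ = (10 - 56)/(1 - 14) ≡ 13/46 mod 59. 46⁻¹ ≡ 9 (mod 59), so λ ≡ 58.
  x = λ² - 14 - 1 = 3364 - 15 ≡ 45; y = λ·(14 - 45) - 56 ≡ 34. → (45, 34)
4P: (45, 34) + (1, 10). λ = (10 - 34)/(1 - 45) ≡ 35/15 mod 59. 15⁻¹ ≡ 4 (mod 59) since 15·4 = 60 ≡ 1, so λ ≡ 22.
  x = λ² - 45 - 1 = 484 - 46 ≡ 25; y = λ·(45 - 25) - 34 ≡ 52. → (25, 52)
5P: (25, 52) + (1, 10). λ = (10 - 52)/(1 - 25) ≡ 17/35 mod 59. 35⁻¹ ≡ 27 (mod 59) since 35·27 = 945 ≡ 1, so λ ≡ 46.
  x = λ² - 25 - 1 = 2116 - 26 ≡ 25; y = λ·(25 - 25) - 52 ≡ 7. → (25, 7)
6P: (25, 7) + (1, 10). λ = (10 - 7)/(1 - 25) ≡ 3/35 mod 59. 35⁻¹ ≡ 27 (mod 59), so λ ≡ 22.
  x = λ² - 25 - 1 = 484 - 26 ≡ 45; y = λ·(25 - 45) - 7 ≡ 25. → (45, 25)
7P: (45, 25) + (1, 10). λ = (10 - 25)/(1 - 45) ≡ 44/15 mod 59. 15⁻¹ ≡ 4 (mod 59), so λ ≡ 58.
  x = λ² - 45 - 1 = 3364 - 46 ≡ 14; y = λ·(45 - 14) - 25 ≡ 3. → (14, 3)
8P: (14, 3) + (1, 10). λ = (10 - 3)/(1 - 14) ≡ 7/46 mod 59. 46⁻¹ ≡ 9 (mod 59), so λ ≡ 4.
  x = λ² - 14 - 1 = 16 - 15 ≡ 1; y = λ·(14 - 1) - 3 ≡ 49. → (1, 49)
9P: (1, 49) + (1, 10): same x and y₁ ≡ -y₂, so the sum is O.
9P = O, so the order is 9.

9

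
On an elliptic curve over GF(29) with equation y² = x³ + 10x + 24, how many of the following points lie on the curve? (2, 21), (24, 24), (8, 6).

1

(2, 21): 21² ≡ 6, rhs ≡ 23 → off.
(24, 24): 24² ≡ 25, rhs ≡ 23 → off.
(8, 6): 6² ≡ 7, rhs ≡ 7 → on.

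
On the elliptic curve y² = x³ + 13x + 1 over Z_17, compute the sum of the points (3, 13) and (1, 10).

(3, 13) + (1, 10). λ = (10 - 13)/(1 - 3) ≡ 14/15 mod 17. 15⁻¹ ≡ 8 (mod 17), so λ ≡ 10.
  x = λ² - 3 - 1 = 100 - 4 ≡ 11; y = λ·(3 - 11) - 13 ≡ 9. → (11, 9)

(11, 9)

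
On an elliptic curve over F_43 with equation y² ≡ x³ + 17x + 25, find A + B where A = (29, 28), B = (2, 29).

(29, 28) + (2, 29). λ = (29 - 28)/(2 - 29) ≡ 1/16 mod 43. 16⁻¹ ≡ 35 (mod 43) since 16·35 = 560 ≡ 1, so λ ≡ 35.
  x = λ² - 29 - 2 = 1225 - 31 ≡ 33; y = λ·(29 - 33) - 28 ≡ 4. → (33, 4)

(33, 4)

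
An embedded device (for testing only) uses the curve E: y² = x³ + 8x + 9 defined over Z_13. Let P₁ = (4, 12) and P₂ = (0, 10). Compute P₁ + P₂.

(4, 12) + (0, 10). λ = (10 - 12)/(0 - 4) ≡ 11/9 mod 13. 9⁻¹ ≡ 3 (mod 13), so λ ≡ 7.
  x = λ² - 4 - 0 = 49 - 4 ≡ 6; y = λ·(4 - 6) - 12 ≡ 0. → (6, 0)

(6, 0)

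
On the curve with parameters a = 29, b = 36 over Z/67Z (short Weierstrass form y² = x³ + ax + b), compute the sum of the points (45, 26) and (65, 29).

(45, 26) + (65, 29). λ = (29 - 26)/(65 - 45) ≡ 3/20 mod 67. 20⁻¹ ≡ 57 (mod 67), so λ ≡ 37.
  x = λ² - 45 - 65 = 1369 - 110 ≡ 53; y = λ·(45 - 53) - 26 ≡ 13. → (53, 13)

(53, 13)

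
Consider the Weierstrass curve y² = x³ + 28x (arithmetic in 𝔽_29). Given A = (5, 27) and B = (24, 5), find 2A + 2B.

(23, 15)

First 2A:
Repeated addition: build up to 2A.
2A: tangent at (5, 27): λ = (3·5² + 28)/(2·27) ≡ 16/25. 25⁻¹ ≡ 7 (mod 29), so λ ≡ 16·7 ≡ 25.
  x = λ² - 5 - 5 = 625 - 10 ≡ 6; y = λ·(5 - 6) - 27 ≡ 6. → (6, 6)
2A = (6, 6).
Next 2B:
Repeated addition: build up to 2B.
2B: tangent at (24, 5): λ = (3·24² + 28)/(2·5) ≡ 16/10. 10⁻¹ ≡ 3 (mod 29), so λ ≡ 16·3 ≡ 19.
  x = λ² - 24 - 24 = 361 - 48 ≡ 23; y = λ·(24 - 23) - 5 ≡ 14. → (23, 14)
2B = (23, 14).
Finally 2A + 2B:
(6, 6) + (23, 14). λ = (14 - 6)/(23 - 6) ≡ 8/17 mod 29. 17⁻¹ ≡ 12 (mod 29) since 17·12 = 204 ≡ 1, so λ ≡ 9.
  x = λ² - 6 - 23 = 81 - 29 ≡ 23; y = λ·(6 - 23) - 6 ≡ 15. → (23, 15)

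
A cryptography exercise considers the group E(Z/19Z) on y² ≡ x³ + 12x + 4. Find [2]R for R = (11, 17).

(14, 3)

tangent at (11, 17): λ = (3·11² + 12)/(2·17) ≡ 14/15. 15⁻¹ ≡ 14 (mod 19), so λ ≡ 14·14 ≡ 6.
  x = λ² - 11 - 11 = 36 - 22 ≡ 14; y = λ·(11 - 14) - 17 ≡ 3. → (14, 3)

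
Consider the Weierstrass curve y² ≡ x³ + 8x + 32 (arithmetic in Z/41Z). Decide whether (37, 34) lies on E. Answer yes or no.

y² = 34² ≡ 8; x³ + 8x + 32 = 50981 ≡ 18 (mod 41). 8 ≠ 18.

no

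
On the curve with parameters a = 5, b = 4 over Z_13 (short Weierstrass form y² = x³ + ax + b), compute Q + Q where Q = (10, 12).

tangent at (10, 12): λ = (3·10² + 5)/(2·12) ≡ 6/11. 11⁻¹ ≡ 6 (mod 13), so λ ≡ 6·6 ≡ 10.
  x = λ² - 10 - 10 = 100 - 20 ≡ 2; y = λ·(10 - 2) - 12 ≡ 3. → (2, 3)

(2, 3)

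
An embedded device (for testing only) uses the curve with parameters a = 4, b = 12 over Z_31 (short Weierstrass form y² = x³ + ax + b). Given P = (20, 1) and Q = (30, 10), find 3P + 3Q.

First 3P:
Repeated addition: build up to 3P.
2P: tangent at (20, 1): λ = (3·20² + 4)/(2·1) ≡ 26/2. 2⁻¹ ≡ 16 (mod 31) since 2·16 = 32 ≡ 1, so λ ≡ 26·16 ≡ 13.
  x = λ² - 20 - 20 = 169 - 40 ≡ 5; y = λ·(20 - 5) - 1 ≡ 8. → (5, 8)
3P: (5, 8) + (20, 1). λ = (1 - 8)/(20 - 5) ≡ 24/15 mod 31. 15⁻¹ ≡ 29 (mod 31) since 15·29 = 435 ≡ 1, so λ ≡ 14.
  x = λ² - 5 - 20 = 196 - 25 ≡ 16; y = λ·(5 - 16) - 8 ≡ 24. → (16, 24)
3P = (16, 24).
Next 3Q:
Repeated addition: build up to 3Q.
2Q: tangent at (30, 10): λ = (3·30² + 4)/(2·10) ≡ 7/20. 20⁻¹ ≡ 14 (mod 31) since 20·14 = 280 ≡ 1, so λ ≡ 7·14 ≡ 5.
  x = λ² - 30 - 30 = 25 - 60 ≡ 27; y = λ·(30 - 27) - 10 ≡ 5. → (27, 5)
3Q: (27, 5) + (30, 10). λ = (10 - 5)/(30 - 27) ≡ 5/3 mod 31. 3⁻¹ ≡ 21 (mod 31), so λ ≡ 12.
  x = λ² - 27 - 30 = 144 - 57 ≡ 25; y = λ·(27 - 25) - 5 ≡ 19. → (25, 19)
3Q = (25, 19).
Finally 3P + 3Q:
(16, 24) + (25, 19). λ = (19 - 24)/(25 - 16) ≡ 26/9 mod 31. 9⁻¹ ≡ 7 (mod 31), so λ ≡ 27.
  x = λ² - 16 - 25 = 729 - 41 ≡ 6; y = λ·(16 - 6) - 24 ≡ 29. → (6, 29)

(6, 29)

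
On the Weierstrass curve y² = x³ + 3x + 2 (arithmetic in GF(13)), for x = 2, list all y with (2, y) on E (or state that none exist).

4, 9

x³ + 3x + 2 = 16 ≡ 3 (mod 13).
Square roots of 3 mod 13: 4 and 9 (since 4² = 16 ≡ 3).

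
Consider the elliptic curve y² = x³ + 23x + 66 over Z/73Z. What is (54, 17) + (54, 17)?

tangent at (54, 17): λ = (3·54² + 23)/(2·17) ≡ 11/34. 34⁻¹ ≡ 58 (mod 73) since 34·58 = 1972 ≡ 1, so λ ≡ 11·58 ≡ 54.
  x = λ² - 54 - 54 = 2916 - 108 ≡ 34; y = λ·(54 - 34) - 17 ≡ 41. → (34, 41)

(34, 41)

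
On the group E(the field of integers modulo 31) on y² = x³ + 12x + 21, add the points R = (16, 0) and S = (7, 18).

(12, 23)

(16, 0) + (7, 18). λ = (18 - 0)/(7 - 16) ≡ 18/22 mod 31. 22⁻¹ ≡ 24 (mod 31), so λ ≡ 29.
  x = λ² - 16 - 7 = 841 - 23 ≡ 12; y = λ·(16 - 12) - 0 ≡ 23. → (12, 23)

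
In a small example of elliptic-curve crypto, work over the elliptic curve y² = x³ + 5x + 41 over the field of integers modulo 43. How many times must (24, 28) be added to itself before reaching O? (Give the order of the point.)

4

2P: tangent at (24, 28): λ = (3·24² + 5)/(2·28) ≡ 13/13. 13⁻¹ ≡ 10 (mod 43), so λ ≡ 13·10 ≡ 1.
  x = λ² - 24 - 24 = 1 - 48 ≡ 39; y = λ·(24 - 39) - 28 ≡ 0. → (39, 0)
3P: (39, 0) + (24, 28). λ = (28 - 0)/(24 - 39) ≡ 28/28 mod 43. 28⁻¹ ≡ 20 (mod 43), so λ ≡ 1.
  x = λ² - 39 - 24 = 1 - 63 ≡ 24; y = λ·(39 - 24) - 0 ≡ 15. → (24, 15)
4P: (24, 15) + (24, 28): same x and y₁ ≡ -y₂, so the sum is O.
4P = O, so the order is 4.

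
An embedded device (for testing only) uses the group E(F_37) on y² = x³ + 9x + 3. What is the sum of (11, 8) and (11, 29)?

The two points share x = 11 and their y-coordinates satisfy 8 + 29 ≡ 0 (mod 37), so they are inverses. Their sum is ∞.

O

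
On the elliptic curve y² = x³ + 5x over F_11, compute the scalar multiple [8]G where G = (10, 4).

Double-and-add on 8 = (1000)₂. Start with G = (10, 4) for the leading 1-bit.
double: tangent at (10, 4): λ = (3·10² + 5)/(2·4) ≡ 8/8. 8⁻¹ ≡ 7 (mod 11), so λ ≡ 8·7 ≡ 1.
  x = λ² - 10 - 10 = 1 - 20 ≡ 3; y = λ·(10 - 3) - 4 ≡ 3. → (3, 3)
double: tangent at (3, 3): λ = (3·3² + 5)/(2·3) ≡ 10/6. 6⁻¹ ≡ 2 (mod 11) since 6·2 = 12 ≡ 1, so λ ≡ 10·2 ≡ 9.
  x = λ² - 3 - 3 = 81 - 6 ≡ 9; y = λ·(3 - 9) - 3 ≡ 9. → (9, 9)
double: tangent at (9, 9): λ = (3·9² + 5)/(2·9) ≡ 6/7. 7⁻¹ ≡ 8 (mod 11), so λ ≡ 6·8 ≡ 4.
  x = λ² - 9 - 9 = 16 - 18 ≡ 9; y = λ·(9 - 9) - 9 ≡ 2. → (9, 2)

(9, 2)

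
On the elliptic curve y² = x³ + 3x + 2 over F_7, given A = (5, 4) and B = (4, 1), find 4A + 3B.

First 4A:
Double-and-add on 4 = (100)₂. Start with A = (5, 4) for the leading 1-bit.
double: tangent at (5, 4): λ = (3·5² + 3)/(2·4) ≡ 1/1. 1⁻¹ ≡ 1 (mod 7) since 1·1 = 1 ≡ 1, so λ ≡ 1·1 ≡ 1.
  x = λ² - 5 - 5 = 1 - 10 ≡ 5; y = λ·(5 - 5) - 4 ≡ 3. → (5, 3)
double: tangent at (5, 3): λ = (3·5² + 3)/(2·3) ≡ 1/6. 6⁻¹ ≡ 6 (mod 7) since 6·6 = 36 ≡ 1, so λ ≡ 1·6 ≡ 6.
  x = λ² - 5 - 5 = 36 - 10 ≡ 5; y = λ·(5 - 5) - 3 ≡ 4. → (5, 4)
4A = (5, 4).
Next 3B:
Repeated addition: build up to 3B.
2B: tangent at (4, 1): λ = (3·4² + 3)/(2·1) ≡ 2/2. 2⁻¹ ≡ 4 (mod 7), so λ ≡ 2·4 ≡ 1.
  x = λ² - 4 - 4 = 1 - 8 ≡ 0; y = λ·(4 - 0) - 1 ≡ 3. → (0, 3)
3B: (0, 3) + (4, 1). λ = (1 - 3)/(4 - 0) ≡ 5/4 mod 7. 4⁻¹ ≡ 2 (mod 7), so λ ≡ 3.
  x = λ² - 0 - 4 = 9 - 4 ≡ 5; y = λ·(0 - 5) - 3 ≡ 3. → (5, 3)
3B = (5, 3).
Finally 4A + 3B:
(5, 4) + (5, 3): same x and y₁ ≡ -y₂, so the sum is the point at infinity.

O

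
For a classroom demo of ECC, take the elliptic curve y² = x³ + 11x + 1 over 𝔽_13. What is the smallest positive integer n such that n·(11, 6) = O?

8

2P: tangent at (11, 6): λ = (3·11² + 11)/(2·6) ≡ 10/12. 12⁻¹ ≡ 12 (mod 13), so λ ≡ 10·12 ≡ 3.
  x = λ² - 11 - 11 = 9 - 22 ≡ 0; y = λ·(11 - 0) - 6 ≡ 1. → (0, 1)
3P: (0, 1) + (11, 6). λ = (6 - 1)/(11 - 0) ≡ 5/11 mod 13. 11⁻¹ ≡ 6 (mod 13) since 11·6 = 66 ≡ 1, so λ ≡ 4.
  x = λ² - 0 - 11 = 16 - 11 ≡ 5; y = λ·(0 - 5) - 1 ≡ 5. → (5, 5)
4P: (5, 5) + (11, 6). λ = (6 - 5)/(11 - 5) ≡ 1/6 mod 13. 6⁻¹ ≡ 11 (mod 13) since 6·11 = 66 ≡ 1, so λ ≡ 11.
  x = λ² - 5 - 11 = 121 - 16 ≡ 1; y = λ·(5 - 1) - 5 ≡ 0. → (1, 0)
5P: (1, 0) + (11, 6). λ = (6 - 0)/(11 - 1) ≡ 6/10 mod 13. 10⁻¹ ≡ 4 (mod 13) since 10·4 = 40 ≡ 1, so λ ≡ 11.
  x = λ² - 1 - 11 = 121 - 12 ≡ 5; y = λ·(1 - 5) - 0 ≡ 8. → (5, 8)
6P: (5, 8) + (11, 6). λ = (6 - 8)/(11 - 5) ≡ 11/6 mod 13. 6⁻¹ ≡ 11 (mod 13), so λ ≡ 4.
  x = λ² - 5 - 11 = 16 - 16 ≡ 0; y = λ·(5 - 0) - 8 ≡ 12. → (0, 12)
7P: (0, 12) + (11, 6). λ = (6 - 12)/(11 - 0) ≡ 7/11 mod 13. 11⁻¹ ≡ 6 (mod 13) since 11·6 = 66 ≡ 1, so λ ≡ 3.
  x = λ² - 0 - 11 = 9 - 11 ≡ 11; y = λ·(0 - 11) - 12 ≡ 7. → (11, 7)
8P: (11, 7) + (11, 6): same x and y₁ ≡ -y₂, so the sum is O.
8P = O, so the order is 8.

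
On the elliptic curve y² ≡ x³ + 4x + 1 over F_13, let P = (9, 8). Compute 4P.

(0, 1)

Double-and-add on 4 = (100)₂. Start with P = (9, 8) for the leading 1-bit.
double: tangent at (9, 8): λ = (3·9² + 4)/(2·8) ≡ 0/3. 3⁻¹ ≡ 9 (mod 13), so λ ≡ 0·9 ≡ 0.
  x = λ² - 9 - 9 = 0 - 18 ≡ 8; y = λ·(9 - 8) - 8 ≡ 5. → (8, 5)
double: tangent at (8, 5): λ = (3·8² + 4)/(2·5) ≡ 1/10. 10⁻¹ ≡ 4 (mod 13) since 10·4 = 40 ≡ 1, so λ ≡ 1·4 ≡ 4.
  x = λ² - 8 - 8 = 16 - 16 ≡ 0; y = λ·(8 - 0) - 5 ≡ 1. → (0, 1)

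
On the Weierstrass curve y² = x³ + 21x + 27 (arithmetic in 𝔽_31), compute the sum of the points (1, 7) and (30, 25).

(19, 0)

(1, 7) + (30, 25). λ = (25 - 7)/(30 - 1) ≡ 18/29 mod 31. 29⁻¹ ≡ 15 (mod 31), so λ ≡ 22.
  x = λ² - 1 - 30 = 484 - 31 ≡ 19; y = λ·(1 - 19) - 7 ≡ 0. → (19, 0)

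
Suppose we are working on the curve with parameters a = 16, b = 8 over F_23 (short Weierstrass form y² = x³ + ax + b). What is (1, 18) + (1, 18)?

(0, 10)

tangent at (1, 18): λ = (3·1² + 16)/(2·18) ≡ 19/13. 13⁻¹ ≡ 16 (mod 23) since 13·16 = 208 ≡ 1, so λ ≡ 19·16 ≡ 5.
  x = λ² - 1 - 1 = 25 - 2 ≡ 0; y = λ·(1 - 0) - 18 ≡ 10. → (0, 10)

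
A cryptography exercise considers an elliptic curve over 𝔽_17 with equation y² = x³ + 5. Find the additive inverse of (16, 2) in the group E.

(16, 15)

-(16, 2) = (16, -2 mod 17) = (16, 15).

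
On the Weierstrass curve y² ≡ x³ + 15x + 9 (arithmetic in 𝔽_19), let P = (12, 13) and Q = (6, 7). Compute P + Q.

(12, 13) + (6, 7). λ = (7 - 13)/(6 - 12) ≡ 13/13 mod 19. 13⁻¹ ≡ 3 (mod 19), so λ ≡ 1.
  x = λ² - 12 - 6 = 1 - 18 ≡ 2; y = λ·(12 - 2) - 13 ≡ 16. → (2, 16)

(2, 16)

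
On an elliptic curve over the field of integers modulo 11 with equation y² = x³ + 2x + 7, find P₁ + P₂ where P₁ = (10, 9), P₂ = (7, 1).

(6, 9)

(10, 9) + (7, 1). λ = (1 - 9)/(7 - 10) ≡ 3/8 mod 11. 8⁻¹ ≡ 7 (mod 11), so λ ≡ 10.
  x = λ² - 10 - 7 = 100 - 17 ≡ 6; y = λ·(10 - 6) - 9 ≡ 9. → (6, 9)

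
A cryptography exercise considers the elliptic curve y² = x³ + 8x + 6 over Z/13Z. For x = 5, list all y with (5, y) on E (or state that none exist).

none

x³ + 8x + 6 = 171 ≡ 2 (mod 13).
2 is a non-residue mod 13; no y exists.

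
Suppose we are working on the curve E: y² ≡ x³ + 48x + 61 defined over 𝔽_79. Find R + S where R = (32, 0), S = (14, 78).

(43, 74)

(32, 0) + (14, 78). λ = (78 - 0)/(14 - 32) ≡ 78/61 mod 79. 61⁻¹ ≡ 57 (mod 79) since 61·57 = 3477 ≡ 1, so λ ≡ 22.
  x = λ² - 32 - 14 = 484 - 46 ≡ 43; y = λ·(32 - 43) - 0 ≡ 74. → (43, 74)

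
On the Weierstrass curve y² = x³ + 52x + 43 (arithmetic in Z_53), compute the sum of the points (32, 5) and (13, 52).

(15, 45)

(32, 5) + (13, 52). λ = (52 - 5)/(13 - 32) ≡ 47/34 mod 53. 34⁻¹ ≡ 39 (mod 53), so λ ≡ 31.
  x = λ² - 32 - 13 = 961 - 45 ≡ 15; y = λ·(32 - 15) - 5 ≡ 45. → (15, 45)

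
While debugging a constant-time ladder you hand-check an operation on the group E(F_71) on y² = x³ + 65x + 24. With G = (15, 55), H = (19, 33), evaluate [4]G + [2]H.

(4, 63)

First 4G:
Repeated addition: build up to 4G.
2G: tangent at (15, 55): λ = (3·15² + 65)/(2·55) ≡ 30/39. 39⁻¹ ≡ 51 (mod 71) since 39·51 = 1989 ≡ 1, so λ ≡ 30·51 ≡ 39.
  x = λ² - 15 - 15 = 1521 - 30 ≡ 0; y = λ·(15 - 0) - 55 ≡ 33. → (0, 33)
3G: (0, 33) + (15, 55). λ = (55 - 33)/(15 - 0) ≡ 22/15 mod 71. 15⁻¹ ≡ 19 (mod 71) since 15·19 = 285 ≡ 1, so λ ≡ 63.
  x = λ² - 0 - 15 = 3969 - 15 ≡ 49; y = λ·(0 - 49) - 33 ≡ 4. → (49, 4)
4G: (49, 4) + (15, 55). λ = (55 - 4)/(15 - 49) ≡ 51/37 mod 71. 37⁻¹ ≡ 48 (mod 71) since 37·48 = 1776 ≡ 1, so λ ≡ 34.
  x = λ² - 49 - 15 = 1156 - 64 ≡ 27; y = λ·(49 - 27) - 4 ≡ 34. → (27, 34)
4G = (27, 34).
Next 2H:
Repeated addition: build up to 2H.
2H: tangent at (19, 33): λ = (3·19² + 65)/(2·33) ≡ 12/66. 66⁻¹ ≡ 14 (mod 71), so λ ≡ 12·14 ≡ 26.
  x = λ² - 19 - 19 = 676 - 38 ≡ 70; y = λ·(19 - 70) - 33 ≡ 61. → (70, 61)
2H = (70, 61).
Finally 4G + 2H:
(27, 34) + (70, 61). λ = (61 - 34)/(70 - 27) ≡ 27/43 mod 71. 43⁻¹ ≡ 38 (mod 71), so λ ≡ 32.
  x = λ² - 27 - 70 = 1024 - 97 ≡ 4; y = λ·(27 - 4) - 34 ≡ 63. → (4, 63)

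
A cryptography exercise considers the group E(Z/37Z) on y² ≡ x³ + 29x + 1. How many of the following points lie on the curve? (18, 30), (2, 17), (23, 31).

(18, 30): 30² ≡ 12, rhs ≡ 28 → off.
(2, 17): 17² ≡ 30, rhs ≡ 30 → on.
(23, 31): 31² ≡ 36, rhs ≡ 33 → off.

1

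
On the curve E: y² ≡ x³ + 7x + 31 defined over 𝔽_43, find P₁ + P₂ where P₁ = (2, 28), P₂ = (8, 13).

(2, 28) + (8, 13). λ = (13 - 28)/(8 - 2) ≡ 28/6 mod 43. 6⁻¹ ≡ 36 (mod 43), so λ ≡ 19.
  x = λ² - 2 - 8 = 361 - 10 ≡ 7; y = λ·(2 - 7) - 28 ≡ 6. → (7, 6)

(7, 6)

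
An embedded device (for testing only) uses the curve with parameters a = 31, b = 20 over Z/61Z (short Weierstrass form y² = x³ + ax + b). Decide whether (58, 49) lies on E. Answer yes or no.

y² = 49² ≡ 22; x³ + 31x + 20 = 196930 ≡ 22 (mod 61). 22 = 22.

yes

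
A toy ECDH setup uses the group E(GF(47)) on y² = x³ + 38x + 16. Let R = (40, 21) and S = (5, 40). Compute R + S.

(44, 4)

(40, 21) + (5, 40). λ = (40 - 21)/(5 - 40) ≡ 19/12 mod 47. 12⁻¹ ≡ 4 (mod 47), so λ ≡ 29.
  x = λ² - 40 - 5 = 841 - 45 ≡ 44; y = λ·(40 - 44) - 21 ≡ 4. → (44, 4)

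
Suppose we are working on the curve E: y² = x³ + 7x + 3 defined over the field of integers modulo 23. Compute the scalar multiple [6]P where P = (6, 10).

Double-and-add on 6 = (110)₂. Start with P = (6, 10) for the leading 1-bit.
double: tangent at (6, 10): λ = (3·6² + 7)/(2·10) ≡ 0/20. 20⁻¹ ≡ 15 (mod 23), so λ ≡ 0·15 ≡ 0.
  x = λ² - 6 - 6 = 0 - 12 ≡ 11; y = λ·(6 - 11) - 10 ≡ 13. → (11, 13)
add P: (11, 13) + (6, 10). λ = (10 - 13)/(6 - 11) ≡ 20/18 mod 23. 18⁻¹ ≡ 9 (mod 23), so λ ≡ 19.
  x = λ² - 11 - 6 = 361 - 17 ≡ 22; y = λ·(11 - 22) - 13 ≡ 8. → (22, 8)
double: tangent at (22, 8): λ = (3·22² + 7)/(2·8) ≡ 10/16. 16⁻¹ ≡ 13 (mod 23) since 16·13 = 208 ≡ 1, so λ ≡ 10·13 ≡ 15.
  x = λ² - 22 - 22 = 225 - 44 ≡ 20; y = λ·(22 - 20) - 8 ≡ 22. → (20, 22)

(20, 22)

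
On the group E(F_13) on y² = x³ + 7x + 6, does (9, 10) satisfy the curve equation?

no

y² = 10² ≡ 9; x³ + 7x + 6 = 798 ≡ 5 (mod 13). 9 ≠ 5.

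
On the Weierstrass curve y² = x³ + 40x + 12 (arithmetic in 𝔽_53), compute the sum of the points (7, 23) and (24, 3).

(7, 23) + (24, 3). λ = (3 - 23)/(24 - 7) ≡ 33/17 mod 53. 17⁻¹ ≡ 25 (mod 53), so λ ≡ 30.
  x = λ² - 7 - 24 = 900 - 31 ≡ 21; y = λ·(7 - 21) - 23 ≡ 34. → (21, 34)

(21, 34)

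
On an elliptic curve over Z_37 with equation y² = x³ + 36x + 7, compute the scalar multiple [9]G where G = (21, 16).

(0, 9)

Double-and-add on 9 = (1001)₂. Start with G = (21, 16) for the leading 1-bit.
double: tangent at (21, 16): λ = (3·21² + 36)/(2·16) ≡ 27/32. 32⁻¹ ≡ 22 (mod 37), so λ ≡ 27·22 ≡ 2.
  x = λ² - 21 - 21 = 4 - 42 ≡ 36; y = λ·(21 - 36) - 16 ≡ 28. → (36, 28)
double: tangent at (36, 28): λ = (3·36² + 36)/(2·28) ≡ 2/19. 19⁻¹ ≡ 2 (mod 37), so λ ≡ 2·2 ≡ 4.
  x = λ² - 36 - 36 = 16 - 72 ≡ 18; y = λ·(36 - 18) - 28 ≡ 7. → (18, 7)
double: tangent at (18, 7): λ = (3·18² + 36)/(2·7) ≡ 9/14. 14⁻¹ ≡ 8 (mod 37), so λ ≡ 9·8 ≡ 35.
  x = λ² - 18 - 18 = 1225 - 36 ≡ 5; y = λ·(18 - 5) - 7 ≡ 4. → (5, 4)
add G: (5, 4) + (21, 16). λ = (16 - 4)/(21 - 5) ≡ 12/16 mod 37. 16⁻¹ ≡ 7 (mod 37), so λ ≡ 10.
  x = λ² - 5 - 21 = 100 - 26 ≡ 0; y = λ·(5 - 0) - 4 ≡ 9. → (0, 9)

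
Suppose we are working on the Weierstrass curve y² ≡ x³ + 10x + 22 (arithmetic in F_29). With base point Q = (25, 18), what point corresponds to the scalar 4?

Repeated addition: build up to 4Q.
2Q: tangent at (25, 18): λ = (3·25² + 10)/(2·18) ≡ 0/7. 7⁻¹ ≡ 25 (mod 29), so λ ≡ 0·25 ≡ 0.
  x = λ² - 25 - 25 = 0 - 50 ≡ 8; y = λ·(25 - 8) - 18 ≡ 11. → (8, 11)
3Q: (8, 11) + (25, 18). λ = (18 - 11)/(25 - 8) ≡ 7/17 mod 29. 17⁻¹ ≡ 12 (mod 29) since 17·12 = 204 ≡ 1, so λ ≡ 26.
  x = λ² - 8 - 25 = 676 - 33 ≡ 5; y = λ·(8 - 5) - 11 ≡ 9. → (5, 9)
4Q: (5, 9) + (25, 18). λ = (18 - 9)/(25 - 5) ≡ 9/20 mod 29. 20⁻¹ ≡ 16 (mod 29), so λ ≡ 28.
  x = λ² - 5 - 25 = 784 - 30 ≡ 0; y = λ·(5 - 0) - 9 ≡ 15. → (0, 15)

(0, 15)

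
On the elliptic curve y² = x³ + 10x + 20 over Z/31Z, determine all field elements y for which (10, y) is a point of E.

2, 29

x³ + 10x + 20 = 1120 ≡ 4 (mod 31).
Square roots of 4 mod 31: 2 and 29 (since 2² = 4 ≡ 4).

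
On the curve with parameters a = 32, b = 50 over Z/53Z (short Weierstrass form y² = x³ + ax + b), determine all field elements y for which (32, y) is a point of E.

9, 44

x³ + 32x + 50 = 33842 ≡ 28 (mod 53).
Square roots of 28 mod 53: 9 and 44 (since 9² = 81 ≡ 28).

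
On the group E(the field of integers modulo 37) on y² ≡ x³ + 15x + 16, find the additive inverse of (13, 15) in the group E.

(13, 22)

-(13, 15) = (13, -15 mod 37) = (13, 22).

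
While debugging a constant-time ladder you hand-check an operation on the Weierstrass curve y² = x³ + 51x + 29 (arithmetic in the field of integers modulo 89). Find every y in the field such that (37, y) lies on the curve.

x³ + 51x + 29 = 52569 ≡ 59 (mod 89).
59 is a non-residue mod 89; no y exists.

none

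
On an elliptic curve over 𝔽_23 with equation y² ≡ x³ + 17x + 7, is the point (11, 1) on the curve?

y² = 1² ≡ 1; x³ + 17x + 7 = 1525 ≡ 7 (mod 23). 1 ≠ 7.

no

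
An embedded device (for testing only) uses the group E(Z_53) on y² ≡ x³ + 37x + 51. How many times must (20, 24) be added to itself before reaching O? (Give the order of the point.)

4

2P: tangent at (20, 24): λ = (3·20² + 37)/(2·24) ≡ 18/48. 48⁻¹ ≡ 21 (mod 53) since 48·21 = 1008 ≡ 1, so λ ≡ 18·21 ≡ 7.
  x = λ² - 20 - 20 = 49 - 40 ≡ 9; y = λ·(20 - 9) - 24 ≡ 0. → (9, 0)
3P: (9, 0) + (20, 24). λ = (24 - 0)/(20 - 9) ≡ 24/11 mod 53. 11⁻¹ ≡ 29 (mod 53) since 11·29 = 319 ≡ 1, so λ ≡ 7.
  x = λ² - 9 - 20 = 49 - 29 ≡ 20; y = λ·(9 - 20) - 0 ≡ 29. → (20, 29)
4P: (20, 29) + (20, 24): same x and y₁ ≡ -y₂, so the sum is O.
4P = O, so the order is 4.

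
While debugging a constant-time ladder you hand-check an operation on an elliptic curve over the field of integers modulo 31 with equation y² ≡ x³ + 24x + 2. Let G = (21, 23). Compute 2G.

tangent at (21, 23): λ = (3·21² + 24)/(2·23) ≡ 14/15. 15⁻¹ ≡ 29 (mod 31) since 15·29 = 435 ≡ 1, so λ ≡ 14·29 ≡ 3.
  x = λ² - 21 - 21 = 9 - 42 ≡ 29; y = λ·(21 - 29) - 23 ≡ 15. → (29, 15)

(29, 15)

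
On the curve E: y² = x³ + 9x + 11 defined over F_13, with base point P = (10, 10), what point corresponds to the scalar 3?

(10, 3)

Repeated addition: build up to 3P.
2P: tangent at (10, 10): λ = (3·10² + 9)/(2·10) ≡ 10/7. 7⁻¹ ≡ 2 (mod 13) since 7·2 = 14 ≡ 1, so λ ≡ 10·2 ≡ 7.
  x = λ² - 10 - 10 = 49 - 20 ≡ 3; y = λ·(10 - 3) - 10 ≡ 0. → (3, 0)
3P: (3, 0) + (10, 10). λ = (10 - 0)/(10 - 3) ≡ 10/7 mod 13. 7⁻¹ ≡ 2 (mod 13) since 7·2 = 14 ≡ 1, so λ ≡ 7.
  x = λ² - 3 - 10 = 49 - 13 ≡ 10; y = λ·(3 - 10) - 0 ≡ 3. → (10, 3)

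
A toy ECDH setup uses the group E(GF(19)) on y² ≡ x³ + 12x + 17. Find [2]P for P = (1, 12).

(7, 8)

tangent at (1, 12): λ = (3·1² + 12)/(2·12) ≡ 15/5. 5⁻¹ ≡ 4 (mod 19), so λ ≡ 15·4 ≡ 3.
  x = λ² - 1 - 1 = 9 - 2 ≡ 7; y = λ·(1 - 7) - 12 ≡ 8. → (7, 8)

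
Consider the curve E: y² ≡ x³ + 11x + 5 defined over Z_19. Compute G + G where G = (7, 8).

(9, 15)

tangent at (7, 8): λ = (3·7² + 11)/(2·8) ≡ 6/16. 16⁻¹ ≡ 6 (mod 19), so λ ≡ 6·6 ≡ 17.
  x = λ² - 7 - 7 = 289 - 14 ≡ 9; y = λ·(7 - 9) - 8 ≡ 15. → (9, 15)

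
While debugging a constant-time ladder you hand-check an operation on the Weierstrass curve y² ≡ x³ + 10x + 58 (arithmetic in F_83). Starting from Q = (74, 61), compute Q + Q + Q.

(52, 70)

Repeated addition: build up to 3Q.
2Q: tangent at (74, 61): λ = (3·74² + 10)/(2·61) ≡ 4/39. 39⁻¹ ≡ 66 (mod 83), so λ ≡ 4·66 ≡ 15.
  x = λ² - 74 - 74 = 225 - 148 ≡ 77; y = λ·(74 - 77) - 61 ≡ 60. → (77, 60)
3Q: (77, 60) + (74, 61). λ = (61 - 60)/(74 - 77) ≡ 1/80 mod 83. 80⁻¹ ≡ 55 (mod 83), so λ ≡ 55.
  x = λ² - 77 - 74 = 3025 - 151 ≡ 52; y = λ·(77 - 52) - 60 ≡ 70. → (52, 70)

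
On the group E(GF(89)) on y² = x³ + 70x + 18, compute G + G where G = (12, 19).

tangent at (12, 19): λ = (3·12² + 70)/(2·19) ≡ 57/38. 38⁻¹ ≡ 82 (mod 89), so λ ≡ 57·82 ≡ 46.
  x = λ² - 12 - 12 = 2116 - 24 ≡ 45; y = λ·(12 - 45) - 19 ≡ 65. → (45, 65)

(45, 65)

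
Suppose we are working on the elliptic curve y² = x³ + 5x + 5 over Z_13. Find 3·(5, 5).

(9, 5)

Write G = (5, 5).
Repeated addition: build up to 3G.
2G: tangent at (5, 5): λ = (3·5² + 5)/(2·5) ≡ 2/10. 10⁻¹ ≡ 4 (mod 13), so λ ≡ 2·4 ≡ 8.
  x = λ² - 5 - 5 = 64 - 10 ≡ 2; y = λ·(5 - 2) - 5 ≡ 6. → (2, 6)
3G: (2, 6) + (5, 5). λ = (5 - 6)/(5 - 2) ≡ 12/3 mod 13. 3⁻¹ ≡ 9 (mod 13) since 3·9 = 27 ≡ 1, so λ ≡ 4.
  x = λ² - 2 - 5 = 16 - 7 ≡ 9; y = λ·(2 - 9) - 6 ≡ 5. → (9, 5)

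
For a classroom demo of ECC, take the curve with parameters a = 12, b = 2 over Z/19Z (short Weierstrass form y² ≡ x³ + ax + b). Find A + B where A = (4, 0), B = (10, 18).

(14, 8)

(4, 0) + (10, 18). λ = (18 - 0)/(10 - 4) ≡ 18/6 mod 19. 6⁻¹ ≡ 16 (mod 19) since 6·16 = 96 ≡ 1, so λ ≡ 3.
  x = λ² - 4 - 10 = 9 - 14 ≡ 14; y = λ·(4 - 14) - 0 ≡ 8. → (14, 8)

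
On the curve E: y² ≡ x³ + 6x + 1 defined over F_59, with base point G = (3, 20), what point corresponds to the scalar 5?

Double-and-add on 5 = (101)₂. Start with G = (3, 20) for the leading 1-bit.
double: tangent at (3, 20): λ = (3·3² + 6)/(2·20) ≡ 33/40. 40⁻¹ ≡ 31 (mod 59), so λ ≡ 33·31 ≡ 20.
  x = λ² - 3 - 3 = 400 - 6 ≡ 40; y = λ·(3 - 40) - 20 ≡ 7. → (40, 7)
double: tangent at (40, 7): λ = (3·40² + 6)/(2·7) ≡ 27/14. 14⁻¹ ≡ 38 (mod 59), so λ ≡ 27·38 ≡ 23.
  x = λ² - 40 - 40 = 529 - 80 ≡ 36; y = λ·(40 - 36) - 7 ≡ 26. → (36, 26)
add G: (36, 26) + (3, 20). λ = (20 - 26)/(3 - 36) ≡ 53/26 mod 59. 26⁻¹ ≡ 25 (mod 59), so λ ≡ 27.
  x = λ² - 36 - 3 = 729 - 39 ≡ 41; y = λ·(36 - 41) - 26 ≡ 16. → (41, 16)

(41, 16)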